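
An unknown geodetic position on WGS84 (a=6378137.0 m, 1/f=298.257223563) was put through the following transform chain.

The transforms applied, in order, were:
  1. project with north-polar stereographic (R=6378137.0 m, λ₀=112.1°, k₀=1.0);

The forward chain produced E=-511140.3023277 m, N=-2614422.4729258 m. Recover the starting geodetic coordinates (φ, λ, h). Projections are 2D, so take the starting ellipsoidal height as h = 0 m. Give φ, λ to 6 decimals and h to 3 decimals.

φ=66.408647°, λ=101.037758°, h=0.000 m

start: E=-511140.3023, N=-2614422.4729 m
→ stereo⁻¹: φ=66.40864700°, λ=101.03775800°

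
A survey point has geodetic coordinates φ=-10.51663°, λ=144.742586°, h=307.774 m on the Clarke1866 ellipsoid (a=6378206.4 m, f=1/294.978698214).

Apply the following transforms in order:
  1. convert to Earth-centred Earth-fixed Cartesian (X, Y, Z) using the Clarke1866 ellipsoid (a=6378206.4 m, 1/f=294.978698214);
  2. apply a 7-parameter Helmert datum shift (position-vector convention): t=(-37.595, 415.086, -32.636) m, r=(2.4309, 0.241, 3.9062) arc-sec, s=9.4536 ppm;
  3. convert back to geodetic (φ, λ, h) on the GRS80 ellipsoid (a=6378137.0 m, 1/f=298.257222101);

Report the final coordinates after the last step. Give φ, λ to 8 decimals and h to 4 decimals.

start: φ=-10.516630°, λ=144.742586°, h=307.774 m
→ ECEF (a=6378206.400, f=1/294.978698214): X=-5121568.5228, Y=3620560.5974, Z=-1156462.7976
→ Helmert 7p (PV): X=-5121724.4524, Y=3620926.5480, Z=-1156457.7123
→ geod (Bowring, a=6378137.000): φ=-10.51525671°, λ=144.74067859°, h=701.2359 m

φ=-10.51525671°, λ=144.74067859°, h=701.2359 m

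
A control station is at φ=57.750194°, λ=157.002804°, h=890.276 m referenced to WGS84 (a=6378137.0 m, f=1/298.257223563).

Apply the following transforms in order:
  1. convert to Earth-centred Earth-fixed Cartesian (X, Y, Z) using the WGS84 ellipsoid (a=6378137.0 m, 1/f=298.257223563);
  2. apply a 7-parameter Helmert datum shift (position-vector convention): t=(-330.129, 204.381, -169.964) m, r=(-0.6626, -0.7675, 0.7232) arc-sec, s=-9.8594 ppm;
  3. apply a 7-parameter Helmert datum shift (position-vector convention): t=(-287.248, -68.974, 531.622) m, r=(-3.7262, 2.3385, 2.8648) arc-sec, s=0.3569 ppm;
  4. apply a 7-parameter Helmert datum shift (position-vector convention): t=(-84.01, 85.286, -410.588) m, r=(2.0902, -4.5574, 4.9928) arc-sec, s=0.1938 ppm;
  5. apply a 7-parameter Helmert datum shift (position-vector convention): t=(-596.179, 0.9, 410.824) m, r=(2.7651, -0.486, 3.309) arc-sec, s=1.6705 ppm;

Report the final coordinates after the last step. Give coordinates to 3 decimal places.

X=-3142361.532 m, Y=1333078.488 m, Z=5371966.711 m

start: φ=57.750194°, λ=157.002804°, h=890.276 m
→ ECEF (a=6378137.000, f=1/298.257223563): X=-3140920.6640, Y=1333060.3158, Z=5371695.7195
→ Helmert 7p (PV): X=-3141244.4869, Y=1333257.7968, Z=5371456.8245
→ Helmert 7p (PV): X=-3141490.4753, Y=1333242.7062, Z=5372001.8915
→ Helmert 7p (PV): X=-3141726.0602, Y=1333197.7707, Z=5371536.4442
→ Helmert 7p (PV): X=-3142361.5317, Y=1333078.4880, Z=5371966.7112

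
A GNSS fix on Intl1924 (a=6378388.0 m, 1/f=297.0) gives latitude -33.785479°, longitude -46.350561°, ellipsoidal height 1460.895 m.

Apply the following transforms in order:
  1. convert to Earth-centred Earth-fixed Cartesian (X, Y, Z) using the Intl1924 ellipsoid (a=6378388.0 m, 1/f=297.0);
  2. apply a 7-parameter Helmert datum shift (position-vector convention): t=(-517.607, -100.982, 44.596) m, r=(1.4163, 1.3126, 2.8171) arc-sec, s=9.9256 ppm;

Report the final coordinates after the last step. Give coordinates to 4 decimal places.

start: φ=-33.785479°, λ=-46.350561°, h=1460.895 m
→ ECEF (a=6378388.000, f=1/297.0): X=3663797.6964, Y=-3840725.0978, Z=-3527561.1259
→ Helmert 7p (PV): X=3663346.4623, Y=-3840789.9399, Z=-3527601.2307

X=3663346.4623 m, Y=-3840789.9399 m, Z=-3527601.2307 m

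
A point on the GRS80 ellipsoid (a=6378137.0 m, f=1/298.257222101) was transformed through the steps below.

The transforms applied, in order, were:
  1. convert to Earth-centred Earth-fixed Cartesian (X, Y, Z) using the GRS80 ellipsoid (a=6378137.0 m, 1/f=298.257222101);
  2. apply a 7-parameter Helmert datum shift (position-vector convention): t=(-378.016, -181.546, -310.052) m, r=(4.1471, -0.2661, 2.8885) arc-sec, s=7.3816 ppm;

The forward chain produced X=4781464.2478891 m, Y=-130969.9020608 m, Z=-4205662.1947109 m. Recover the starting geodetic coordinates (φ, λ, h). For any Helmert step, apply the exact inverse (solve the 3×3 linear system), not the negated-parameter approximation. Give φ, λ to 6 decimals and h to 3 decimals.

φ=-41.510073°, λ=-1.568525°, h=474.618 m

start: X=4781464.2479, Y=-130969.9021, Z=-4205662.1947 m
→ Helmert⁻¹: X=4781799.7076, Y=-130938.9052, Z=-4205324.6370
→ geod (Bowring, a=6378137.000): φ=-41.51007300°, λ=-1.56852500°, h=474.6180 m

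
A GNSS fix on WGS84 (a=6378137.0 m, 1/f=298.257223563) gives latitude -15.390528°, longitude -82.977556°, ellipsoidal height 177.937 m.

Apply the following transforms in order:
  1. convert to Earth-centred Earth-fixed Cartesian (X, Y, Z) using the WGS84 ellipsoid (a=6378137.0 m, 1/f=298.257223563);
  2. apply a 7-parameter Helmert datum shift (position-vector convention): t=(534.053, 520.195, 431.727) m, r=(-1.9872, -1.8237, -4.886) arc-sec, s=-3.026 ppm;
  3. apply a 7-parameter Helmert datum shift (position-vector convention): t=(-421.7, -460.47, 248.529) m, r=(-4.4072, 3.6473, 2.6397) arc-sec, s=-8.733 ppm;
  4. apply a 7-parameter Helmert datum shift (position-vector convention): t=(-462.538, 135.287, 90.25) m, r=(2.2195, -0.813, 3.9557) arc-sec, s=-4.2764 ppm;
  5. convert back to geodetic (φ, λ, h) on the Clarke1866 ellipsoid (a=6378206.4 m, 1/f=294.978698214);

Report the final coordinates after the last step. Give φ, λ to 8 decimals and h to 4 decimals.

φ=-15.38435635°, λ=-82.98021166°, h=-409.5542 m

start: φ=-15.390528°, λ=-82.977556°, h=177.937 m
→ ECEF (a=6378137.000, f=1/298.257223563): X=752013.9937, Y=-6104891.3624, Z=-1681848.6662
→ Helmert 7p (PV): X=752416.0290, Y=-6104386.7109, Z=-1681346.3853
→ Helmert 7p (PV): X=752036.1488, Y=-6104820.1668, Z=-1680966.0482
→ Helmert 7p (PV): X=751694.0967, Y=-6104626.2629, Z=-1680931.3358
→ geod (Bowring, a=6378206.400): φ=-15.38435635°, λ=-82.98021166°, h=-409.5542 m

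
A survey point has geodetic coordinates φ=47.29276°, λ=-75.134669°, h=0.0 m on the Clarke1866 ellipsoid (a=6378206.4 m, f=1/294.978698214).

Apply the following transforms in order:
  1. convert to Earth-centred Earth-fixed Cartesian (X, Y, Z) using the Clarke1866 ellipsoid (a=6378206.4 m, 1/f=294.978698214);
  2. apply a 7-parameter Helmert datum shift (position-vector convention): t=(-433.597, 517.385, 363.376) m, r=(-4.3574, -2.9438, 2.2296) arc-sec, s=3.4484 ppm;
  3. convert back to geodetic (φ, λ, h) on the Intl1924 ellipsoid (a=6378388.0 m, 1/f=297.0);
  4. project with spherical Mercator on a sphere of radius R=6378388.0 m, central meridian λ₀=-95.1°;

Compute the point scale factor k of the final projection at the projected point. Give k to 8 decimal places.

start: φ=47.292760°, λ=-75.134669°, h=0.000 m
→ ECEF (a=6378206.400, f=1/294.978698214): X=1111869.2888, Y=-4188910.7178, Z=4663696.8731
→ Helmert 7p (PV): X=1111418.2455, Y=-4188297.2369, Z=4664180.6922
→ geod (Bowring, a=6378388.000): φ=47.29908142°, λ=-75.13835222°, h=-385.6907 m
→ into merc (λ₀=-95.1°): φ=47.29908142°, λ−λ₀=19.96164778°
scale k = 1.47455337

1.47455337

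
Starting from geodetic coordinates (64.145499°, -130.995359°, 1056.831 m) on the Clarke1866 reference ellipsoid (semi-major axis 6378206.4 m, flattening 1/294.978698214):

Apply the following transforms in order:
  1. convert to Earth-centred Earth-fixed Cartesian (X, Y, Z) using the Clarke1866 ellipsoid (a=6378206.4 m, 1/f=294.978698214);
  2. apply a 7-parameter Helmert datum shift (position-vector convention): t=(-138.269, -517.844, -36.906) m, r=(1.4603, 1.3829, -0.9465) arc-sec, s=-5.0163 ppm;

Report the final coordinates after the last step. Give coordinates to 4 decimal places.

X=-1830052.7244 m, Y=-2106003.1002 m, Z=5717497.2008 m

start: φ=64.145499°, λ=-130.995359°, h=1056.831 m
→ ECEF (a=6378206.400, f=1/294.978698214): X=-1829952.3067, Y=-2105463.7364, Z=5717565.4250
→ Helmert 7p (PV): X=-1830052.7244, Y=-2106003.1002, Z=5717497.2008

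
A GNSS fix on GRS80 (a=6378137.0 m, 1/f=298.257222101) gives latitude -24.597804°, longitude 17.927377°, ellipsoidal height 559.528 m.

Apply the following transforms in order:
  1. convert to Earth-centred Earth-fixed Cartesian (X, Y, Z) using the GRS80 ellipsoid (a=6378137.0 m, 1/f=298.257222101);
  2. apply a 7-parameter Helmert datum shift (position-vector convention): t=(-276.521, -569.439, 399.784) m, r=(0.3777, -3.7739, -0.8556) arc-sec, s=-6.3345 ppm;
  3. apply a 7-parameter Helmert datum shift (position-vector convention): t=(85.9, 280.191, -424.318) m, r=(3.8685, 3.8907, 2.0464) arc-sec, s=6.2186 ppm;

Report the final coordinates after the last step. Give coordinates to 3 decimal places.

X=5521245.406 m, Y=1786089.923 m, Z=-2638855.089 m

start: φ=-24.597804°, λ=17.927377°, h=559.528 m
→ ECEF (a=6378137.000, f=1/298.257222101): X=5521448.4607, Y=1786293.1934, Z=-2638864.5026
→ Helmert 7p (PV): X=5521192.6551, Y=1785694.3680, Z=-2638343.7099
→ Helmert 7p (PV): X=5521245.4064, Y=1786089.9234, Z=-2638855.0887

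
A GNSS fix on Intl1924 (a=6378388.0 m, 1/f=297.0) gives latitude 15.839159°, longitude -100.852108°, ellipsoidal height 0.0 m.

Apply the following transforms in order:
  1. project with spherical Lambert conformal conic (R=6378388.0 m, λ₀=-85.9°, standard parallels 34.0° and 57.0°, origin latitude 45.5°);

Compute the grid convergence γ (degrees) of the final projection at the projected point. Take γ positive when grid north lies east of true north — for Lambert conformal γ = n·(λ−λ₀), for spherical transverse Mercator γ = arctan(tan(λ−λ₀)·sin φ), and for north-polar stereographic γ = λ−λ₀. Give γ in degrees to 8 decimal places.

-10.73817536

start: φ=15.839159°, λ=-100.852108°, h=0.000 m
→ into lcc (λ₀=-85.9°): φ=15.83915900°, λ−λ₀=-14.95210800°
convergence γ = -10.73817536°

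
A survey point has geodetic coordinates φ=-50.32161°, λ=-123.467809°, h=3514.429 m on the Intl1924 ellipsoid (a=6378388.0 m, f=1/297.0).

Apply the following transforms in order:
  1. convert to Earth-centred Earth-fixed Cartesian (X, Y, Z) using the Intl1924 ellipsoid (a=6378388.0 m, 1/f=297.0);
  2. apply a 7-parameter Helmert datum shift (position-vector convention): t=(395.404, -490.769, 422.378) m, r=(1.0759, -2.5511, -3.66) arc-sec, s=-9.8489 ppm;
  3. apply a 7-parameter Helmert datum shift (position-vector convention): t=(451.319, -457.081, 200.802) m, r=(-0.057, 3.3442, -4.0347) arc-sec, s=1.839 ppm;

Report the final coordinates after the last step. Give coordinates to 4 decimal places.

X=-2250835.2531 m, Y=-3406695.7798 m, Z=-4887851.5843 m

start: φ=-50.321610°, λ=-123.467809°, h=3514.429 m
→ ECEF (a=6378388.000, f=1/297.0): X=-2251554.1576, Y=-3405883.3434, Z=-4888505.7485
→ Helmert 7p (PV): X=-2251136.5514, Y=-3406275.1179, Z=-4888080.8365
→ Helmert 7p (PV): X=-2250835.2531, Y=-3406695.7798, Z=-4887851.5843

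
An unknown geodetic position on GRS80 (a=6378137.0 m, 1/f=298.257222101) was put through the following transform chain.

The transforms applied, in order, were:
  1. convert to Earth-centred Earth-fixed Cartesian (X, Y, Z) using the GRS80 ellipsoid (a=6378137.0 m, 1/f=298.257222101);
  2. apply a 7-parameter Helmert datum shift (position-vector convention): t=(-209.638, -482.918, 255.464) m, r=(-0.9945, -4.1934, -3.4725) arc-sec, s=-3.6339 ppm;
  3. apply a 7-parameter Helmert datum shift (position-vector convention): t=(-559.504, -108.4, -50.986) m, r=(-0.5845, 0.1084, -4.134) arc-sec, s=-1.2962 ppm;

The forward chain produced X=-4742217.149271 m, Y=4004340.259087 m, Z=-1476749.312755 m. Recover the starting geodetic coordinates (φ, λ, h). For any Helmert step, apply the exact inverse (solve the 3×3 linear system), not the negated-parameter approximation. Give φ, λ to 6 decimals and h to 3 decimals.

start: X=-4742217.1493, Y=4004340.2591, Z=-1476749.3128 m
→ Helmert⁻¹: X=-4741743.2716, Y=4004362.9993, Z=-1476691.3855
→ Helmert⁻¹: X=-4741648.3095, Y=4004787.7647, Z=-1476836.5091
→ geod (Bowring, a=6378137.000): φ=-13.47135600°, λ=139.81562300°, h=2873.2880 m

φ=-13.471356°, λ=139.815623°, h=2873.288 m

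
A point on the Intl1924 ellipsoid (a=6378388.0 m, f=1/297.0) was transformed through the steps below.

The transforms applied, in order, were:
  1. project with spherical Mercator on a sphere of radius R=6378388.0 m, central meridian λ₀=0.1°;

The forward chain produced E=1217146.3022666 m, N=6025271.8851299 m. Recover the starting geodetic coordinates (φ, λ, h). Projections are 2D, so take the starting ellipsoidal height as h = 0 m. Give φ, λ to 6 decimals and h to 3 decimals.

start: E=1217146.3023, N=6025271.8851 m
→ merc⁻¹: φ=47.50584200°, λ=11.03338100°

φ=47.505842°, λ=11.033381°, h=0.000 m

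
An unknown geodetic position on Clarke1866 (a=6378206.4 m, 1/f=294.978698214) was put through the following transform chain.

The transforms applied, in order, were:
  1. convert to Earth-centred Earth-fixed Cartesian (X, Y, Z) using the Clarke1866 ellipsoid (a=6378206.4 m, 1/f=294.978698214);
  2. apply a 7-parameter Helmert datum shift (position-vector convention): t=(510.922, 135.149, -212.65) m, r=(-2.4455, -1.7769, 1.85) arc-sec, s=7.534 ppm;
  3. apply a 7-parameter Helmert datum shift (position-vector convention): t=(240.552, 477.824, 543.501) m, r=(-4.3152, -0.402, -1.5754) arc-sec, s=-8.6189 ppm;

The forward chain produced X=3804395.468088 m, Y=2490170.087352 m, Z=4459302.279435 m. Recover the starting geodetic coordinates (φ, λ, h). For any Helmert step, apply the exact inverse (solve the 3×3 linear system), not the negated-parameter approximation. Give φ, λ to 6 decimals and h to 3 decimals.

start: X=3804395.4681, Y=2490170.0874, Z=4459302.2794 m
→ Helmert⁻¹: X=3804177.3787, Y=2489649.4953, Z=4458841.8794
→ Helmert⁻¹: X=3803698.5407, Y=2489408.6082, Z=4459017.6823
→ geod (Bowring, a=6378206.400): φ=44.64169700°, λ=33.20356500°, h=164.1020 m

φ=44.641697°, λ=33.203565°, h=164.102 m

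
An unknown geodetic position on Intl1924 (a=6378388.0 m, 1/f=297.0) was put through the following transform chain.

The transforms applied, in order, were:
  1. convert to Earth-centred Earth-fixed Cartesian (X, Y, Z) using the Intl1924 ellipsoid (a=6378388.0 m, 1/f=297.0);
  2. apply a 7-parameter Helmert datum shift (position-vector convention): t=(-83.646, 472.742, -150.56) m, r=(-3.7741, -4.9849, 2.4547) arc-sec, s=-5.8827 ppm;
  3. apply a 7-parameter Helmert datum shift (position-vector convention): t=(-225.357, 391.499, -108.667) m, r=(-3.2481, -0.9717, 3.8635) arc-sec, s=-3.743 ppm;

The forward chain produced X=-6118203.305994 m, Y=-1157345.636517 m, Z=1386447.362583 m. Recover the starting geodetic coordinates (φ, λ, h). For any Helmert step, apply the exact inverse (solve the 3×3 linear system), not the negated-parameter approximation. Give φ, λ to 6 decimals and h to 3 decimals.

start: X=-6118203.3060, Y=-1157345.6365, Z=1386447.3626 m
→ Helmert⁻¹: X=-6118016.0003, Y=-1157648.7084, Z=1386571.8113
→ Helmert⁻¹: X=-6117948.6096, Y=-1158080.8312, Z=1386857.1946
→ geod (Bowring, a=6378388.000): φ=12.63884300°, λ=-169.28117100°, h=1802.6940 m

φ=12.638843°, λ=-169.281171°, h=1802.694 m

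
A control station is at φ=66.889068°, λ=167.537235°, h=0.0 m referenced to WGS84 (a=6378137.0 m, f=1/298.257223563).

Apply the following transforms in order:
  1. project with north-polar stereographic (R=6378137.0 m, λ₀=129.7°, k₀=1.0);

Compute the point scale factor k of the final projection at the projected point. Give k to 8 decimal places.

1.04180415

start: φ=66.889068°, λ=167.537235°, h=0.000 m
→ into stereo (λ₀=129.7°): φ=66.88906800°, λ−λ₀=37.83723500°
scale k = 1.04180415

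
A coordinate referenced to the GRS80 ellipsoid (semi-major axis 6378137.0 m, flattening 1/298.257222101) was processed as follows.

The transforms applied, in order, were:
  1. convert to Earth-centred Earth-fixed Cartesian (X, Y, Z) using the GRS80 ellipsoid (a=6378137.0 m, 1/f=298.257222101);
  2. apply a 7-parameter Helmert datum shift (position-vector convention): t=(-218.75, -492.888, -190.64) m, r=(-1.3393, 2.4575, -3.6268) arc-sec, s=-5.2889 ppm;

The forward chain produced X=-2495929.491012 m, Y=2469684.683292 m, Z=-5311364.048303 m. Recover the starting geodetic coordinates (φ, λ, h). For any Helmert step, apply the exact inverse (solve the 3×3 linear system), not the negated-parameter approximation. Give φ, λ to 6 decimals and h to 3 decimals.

start: X=-2495929.4910, Y=2469684.6833, Z=-5311364.0483 m
→ Helmert⁻¹: X=-2495704.0950, Y=2470181.2397, Z=-5311215.1941
→ geod (Bowring, a=6378137.000): φ=-56.70641900°, λ=135.29447700°, h=3817.3470 m

φ=-56.706419°, λ=135.294477°, h=3817.347 m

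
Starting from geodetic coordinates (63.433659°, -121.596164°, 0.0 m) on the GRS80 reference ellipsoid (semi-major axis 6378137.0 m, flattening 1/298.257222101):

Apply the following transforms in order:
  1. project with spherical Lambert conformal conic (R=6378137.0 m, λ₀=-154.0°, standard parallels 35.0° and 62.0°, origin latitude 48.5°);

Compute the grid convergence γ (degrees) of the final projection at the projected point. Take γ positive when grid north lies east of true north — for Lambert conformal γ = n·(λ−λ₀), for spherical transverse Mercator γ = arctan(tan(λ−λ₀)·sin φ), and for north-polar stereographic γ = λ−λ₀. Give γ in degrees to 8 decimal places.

start: φ=63.433659°, λ=-121.596164°, h=0.000 m
→ into lcc (λ₀=-154.0°): φ=63.43365900°, λ−λ₀=32.40383600°
convergence γ = 24.50315648°

24.50315648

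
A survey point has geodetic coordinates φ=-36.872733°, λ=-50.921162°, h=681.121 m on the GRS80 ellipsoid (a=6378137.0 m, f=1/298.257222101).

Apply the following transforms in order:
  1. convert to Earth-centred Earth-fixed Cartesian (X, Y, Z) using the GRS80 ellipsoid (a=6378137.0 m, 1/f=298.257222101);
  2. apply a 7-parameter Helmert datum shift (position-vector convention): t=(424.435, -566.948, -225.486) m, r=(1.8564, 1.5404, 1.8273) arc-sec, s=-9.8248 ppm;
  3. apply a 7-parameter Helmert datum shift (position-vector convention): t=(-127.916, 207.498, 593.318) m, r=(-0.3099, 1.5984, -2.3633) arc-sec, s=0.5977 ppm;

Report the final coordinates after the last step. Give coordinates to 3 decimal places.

X=3220872.586 m, Y=-3966333.217 m, Z=-3806188.582 m

start: φ=-36.872733°, λ=-50.921162°, h=681.121 m
→ ECEF (a=6378137.000, f=1/298.257222101): X=3220674.0226, Y=-3966030.5263, Z=-3806512.7888
→ Helmert 7p (PV): X=3221073.5228, Y=-3966495.7186, Z=-3806760.6228
→ Helmert 7p (PV): X=3220872.5859, Y=-3966333.2166, Z=-3806188.5816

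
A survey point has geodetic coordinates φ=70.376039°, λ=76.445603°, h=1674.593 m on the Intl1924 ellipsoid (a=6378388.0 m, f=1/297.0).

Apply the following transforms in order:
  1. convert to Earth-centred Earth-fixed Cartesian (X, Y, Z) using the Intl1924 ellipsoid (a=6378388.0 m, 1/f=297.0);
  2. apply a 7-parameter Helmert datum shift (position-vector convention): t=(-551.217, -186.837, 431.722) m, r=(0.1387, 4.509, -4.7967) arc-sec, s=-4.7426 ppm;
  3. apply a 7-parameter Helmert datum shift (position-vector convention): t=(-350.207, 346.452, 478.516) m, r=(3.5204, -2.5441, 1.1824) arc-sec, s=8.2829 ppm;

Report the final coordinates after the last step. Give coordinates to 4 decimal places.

X=502882.7889 m, Y=2089326.4148 m, Z=5987940.8109 m

start: φ=70.376039°, λ=76.445603°, h=1674.593 m
→ ECEF (a=6378388.000, f=1/297.0): X=503688.7958, Y=2089274.4484, Z=5986977.1166
→ Helmert 7p (PV): X=503314.6522, Y=2089061.9637, Z=5987370.8390
→ Helmert 7p (PV): X=502882.7889, Y=2089326.4148, Z=5987940.8109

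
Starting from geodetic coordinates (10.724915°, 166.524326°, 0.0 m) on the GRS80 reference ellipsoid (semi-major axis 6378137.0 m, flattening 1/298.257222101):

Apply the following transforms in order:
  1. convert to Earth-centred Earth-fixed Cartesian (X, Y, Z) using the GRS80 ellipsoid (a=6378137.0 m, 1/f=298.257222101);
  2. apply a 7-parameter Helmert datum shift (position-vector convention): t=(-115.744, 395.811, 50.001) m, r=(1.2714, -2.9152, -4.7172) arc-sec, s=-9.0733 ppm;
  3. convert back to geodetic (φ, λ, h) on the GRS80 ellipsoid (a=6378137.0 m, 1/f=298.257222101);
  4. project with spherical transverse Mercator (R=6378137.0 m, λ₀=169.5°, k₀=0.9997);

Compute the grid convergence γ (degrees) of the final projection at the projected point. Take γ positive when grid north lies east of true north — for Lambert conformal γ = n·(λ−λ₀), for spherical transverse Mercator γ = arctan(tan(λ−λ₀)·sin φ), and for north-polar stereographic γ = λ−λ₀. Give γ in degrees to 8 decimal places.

start: φ=10.724915°, λ=166.524326°, h=0.000 m
→ ECEF (a=6378137.000, f=1/298.257222101): X=-6094900.5296, Y=1460519.5805, Z=1179123.2101
→ Helmert 7p (PV): X=-6094944.2363, Y=1461034.2586, Z=1179085.3749
→ geod (Bowring, a=6378137.000): φ=10.72430562°, λ=166.51984368°, h=152.5809 m
→ into tm (λ₀=169.5°): φ=10.72430562°, λ−λ₀=-2.98015632°
convergence γ = -0.55504101°

-0.55504101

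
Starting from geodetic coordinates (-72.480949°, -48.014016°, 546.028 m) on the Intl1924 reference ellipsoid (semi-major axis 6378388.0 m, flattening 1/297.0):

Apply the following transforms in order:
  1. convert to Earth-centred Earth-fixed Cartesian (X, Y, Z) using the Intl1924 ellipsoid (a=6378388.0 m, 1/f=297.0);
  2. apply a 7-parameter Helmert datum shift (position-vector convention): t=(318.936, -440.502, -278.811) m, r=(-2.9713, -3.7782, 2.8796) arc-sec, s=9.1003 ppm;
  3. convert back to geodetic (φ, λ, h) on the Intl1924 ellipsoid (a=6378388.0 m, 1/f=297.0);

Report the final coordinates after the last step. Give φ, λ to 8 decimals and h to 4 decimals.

start: φ=-72.480949°, λ=-48.014016°, h=546.028 m
→ ECEF (a=6378388.000, f=1/297.0): X=1288463.1600, Y=-1431687.4677, Z=-6060721.3805
→ Helmert 7p (PV): X=1288924.8256, Y=-1432210.3176, Z=-6061011.1206
→ geod (Bowring, a=6378388.000): φ=-72.47577139°, λ=-48.01421226°, h=1032.3094 m

φ=-72.47577139°, λ=-48.01421226°, h=1032.3094 m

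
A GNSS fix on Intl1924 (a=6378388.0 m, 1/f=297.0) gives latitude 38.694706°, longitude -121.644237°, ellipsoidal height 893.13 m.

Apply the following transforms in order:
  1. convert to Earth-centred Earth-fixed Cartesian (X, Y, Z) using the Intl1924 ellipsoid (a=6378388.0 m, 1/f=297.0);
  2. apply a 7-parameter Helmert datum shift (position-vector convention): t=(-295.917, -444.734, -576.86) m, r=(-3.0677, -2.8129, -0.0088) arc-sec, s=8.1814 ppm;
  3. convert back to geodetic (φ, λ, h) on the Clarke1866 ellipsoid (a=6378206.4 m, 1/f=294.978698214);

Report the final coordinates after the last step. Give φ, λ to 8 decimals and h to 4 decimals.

φ=38.68924641°, λ=-121.64533795°, h=1240.1930 m

start: φ=38.694706°, λ=-121.644237°, h=893.130 m
→ ECEF (a=6378388.000, f=1/297.0): X=-2615612.8575, Y=-4244271.9903, Z=3966545.1609
→ Helmert 7p (PV): X=-2615984.4484, Y=-4244692.3434, Z=3966028.2065
→ geod (Bowring, a=6378206.400): φ=38.68924641°, λ=-121.64533795°, h=1240.1930 m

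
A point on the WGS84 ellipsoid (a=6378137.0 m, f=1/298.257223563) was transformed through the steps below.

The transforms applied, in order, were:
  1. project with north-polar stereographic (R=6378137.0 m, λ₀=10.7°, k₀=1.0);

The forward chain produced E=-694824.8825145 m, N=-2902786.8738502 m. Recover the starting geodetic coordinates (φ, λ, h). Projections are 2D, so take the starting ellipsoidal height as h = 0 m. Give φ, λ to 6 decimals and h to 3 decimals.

φ=63.661059°, λ=-2.761314°, h=0.000 m

start: E=-694824.8825, N=-2902786.8739 m
→ stereo⁻¹: φ=63.66105900°, λ=-2.76131400°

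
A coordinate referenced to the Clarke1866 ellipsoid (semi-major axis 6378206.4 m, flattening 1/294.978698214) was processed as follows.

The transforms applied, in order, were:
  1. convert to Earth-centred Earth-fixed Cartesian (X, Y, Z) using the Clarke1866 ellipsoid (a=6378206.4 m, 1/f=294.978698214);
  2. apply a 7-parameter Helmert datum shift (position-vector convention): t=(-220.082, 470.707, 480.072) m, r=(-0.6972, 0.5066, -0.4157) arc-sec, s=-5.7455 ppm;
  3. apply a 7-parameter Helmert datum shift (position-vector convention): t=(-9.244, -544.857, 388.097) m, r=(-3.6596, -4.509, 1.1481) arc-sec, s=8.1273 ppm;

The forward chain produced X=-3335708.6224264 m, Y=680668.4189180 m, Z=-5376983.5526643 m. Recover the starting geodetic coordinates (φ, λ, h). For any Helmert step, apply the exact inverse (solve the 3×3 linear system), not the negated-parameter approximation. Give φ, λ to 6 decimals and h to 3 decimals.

φ=-57.839974°, λ=168.463118°, h=1993.613 m

start: X=-3335708.6224, Y=680668.4189, Z=-5376983.5527 m
→ Helmert⁻¹: X=-3335786.0240, Y=681321.7114, Z=-5377242.9372
→ Helmert⁻¹: X=-3335573.2706, Y=680866.3713, Z=-5377759.7981
→ geod (Bowring, a=6378206.400): φ=-57.83997400°, λ=168.46311800°, h=1993.6130 m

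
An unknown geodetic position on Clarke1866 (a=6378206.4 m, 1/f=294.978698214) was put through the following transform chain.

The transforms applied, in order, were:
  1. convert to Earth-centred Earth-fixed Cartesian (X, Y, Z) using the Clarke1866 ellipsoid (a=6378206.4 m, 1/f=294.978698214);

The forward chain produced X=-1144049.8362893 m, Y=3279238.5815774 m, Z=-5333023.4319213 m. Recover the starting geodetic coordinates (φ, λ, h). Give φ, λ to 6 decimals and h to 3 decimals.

start: X=-1144049.8363, Y=3279238.5816, Z=-5333023.4319 m
→ geod (Bowring, a=6378206.400): φ=-57.10390300°, λ=109.23268800°, h=1227.5380 m

φ=-57.103903°, λ=109.232688°, h=1227.538 m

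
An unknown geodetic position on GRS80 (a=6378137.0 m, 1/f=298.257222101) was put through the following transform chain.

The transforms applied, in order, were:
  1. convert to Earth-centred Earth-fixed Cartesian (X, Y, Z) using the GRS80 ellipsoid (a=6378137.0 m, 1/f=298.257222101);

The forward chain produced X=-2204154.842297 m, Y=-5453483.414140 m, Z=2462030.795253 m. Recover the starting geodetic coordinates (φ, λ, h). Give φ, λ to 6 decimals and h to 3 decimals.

start: X=-2204154.8423, Y=-5453483.4141, Z=2462030.7953 m
→ geod (Bowring, a=6378137.000): φ=22.84984600°, λ=-112.00726600°, h=1613.5640 m

φ=22.849846°, λ=-112.007266°, h=1613.564 m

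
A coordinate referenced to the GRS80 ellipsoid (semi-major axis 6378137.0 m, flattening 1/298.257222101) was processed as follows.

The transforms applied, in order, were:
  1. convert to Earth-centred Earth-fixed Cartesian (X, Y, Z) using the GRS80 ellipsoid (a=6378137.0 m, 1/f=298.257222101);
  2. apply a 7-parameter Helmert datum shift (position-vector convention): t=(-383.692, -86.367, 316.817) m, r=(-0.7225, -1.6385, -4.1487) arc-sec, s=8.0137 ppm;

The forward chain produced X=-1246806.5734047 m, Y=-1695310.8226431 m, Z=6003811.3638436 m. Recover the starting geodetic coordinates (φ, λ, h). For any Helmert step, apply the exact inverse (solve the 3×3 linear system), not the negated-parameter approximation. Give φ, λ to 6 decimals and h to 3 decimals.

φ=70.805131°, λ=-126.322847°, h=2416.475 m

start: X=-1246806.5734, Y=-1695310.8226, Z=6003811.3638 m
→ Helmert⁻¹: X=-1246331.1061, Y=-1695256.9675, Z=6003450.3994
→ geod (Bowring, a=6378137.000): φ=70.80513100°, λ=-126.32284700°, h=2416.4750 m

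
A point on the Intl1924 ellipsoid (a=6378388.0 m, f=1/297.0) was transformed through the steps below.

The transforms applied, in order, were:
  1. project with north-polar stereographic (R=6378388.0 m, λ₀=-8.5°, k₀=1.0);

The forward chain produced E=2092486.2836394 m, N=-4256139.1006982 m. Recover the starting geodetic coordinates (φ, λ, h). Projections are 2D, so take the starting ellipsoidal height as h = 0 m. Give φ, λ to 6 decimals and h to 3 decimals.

φ=49.211844°, λ=17.680556°, h=0.000 m

start: E=2092486.2836, N=-4256139.1007 m
→ stereo⁻¹: φ=49.21184400°, λ=17.68055600°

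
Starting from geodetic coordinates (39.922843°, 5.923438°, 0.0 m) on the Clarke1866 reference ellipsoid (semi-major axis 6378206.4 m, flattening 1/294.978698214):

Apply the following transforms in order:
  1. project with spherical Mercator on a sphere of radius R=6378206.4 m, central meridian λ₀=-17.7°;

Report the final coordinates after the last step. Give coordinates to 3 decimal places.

start: φ=39.922843°, λ=5.923438°, h=0.000 m
→ merc (R=6378206.4, λ₀=-17.7°): E=2629777.7030, N=4854789.1851

E=2629777.703 m, N=4854789.185 m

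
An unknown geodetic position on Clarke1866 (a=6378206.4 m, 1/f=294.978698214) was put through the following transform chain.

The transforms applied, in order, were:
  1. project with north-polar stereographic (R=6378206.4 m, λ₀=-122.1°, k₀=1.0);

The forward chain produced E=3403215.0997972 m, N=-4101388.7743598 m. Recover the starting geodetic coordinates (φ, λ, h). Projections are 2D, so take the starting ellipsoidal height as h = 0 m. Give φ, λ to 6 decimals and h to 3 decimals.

φ=44.650865°, λ=-82.415083°, h=0.000 m

start: E=3403215.0998, N=-4101388.7744 m
→ stereo⁻¹: φ=44.65086500°, λ=-82.41508300°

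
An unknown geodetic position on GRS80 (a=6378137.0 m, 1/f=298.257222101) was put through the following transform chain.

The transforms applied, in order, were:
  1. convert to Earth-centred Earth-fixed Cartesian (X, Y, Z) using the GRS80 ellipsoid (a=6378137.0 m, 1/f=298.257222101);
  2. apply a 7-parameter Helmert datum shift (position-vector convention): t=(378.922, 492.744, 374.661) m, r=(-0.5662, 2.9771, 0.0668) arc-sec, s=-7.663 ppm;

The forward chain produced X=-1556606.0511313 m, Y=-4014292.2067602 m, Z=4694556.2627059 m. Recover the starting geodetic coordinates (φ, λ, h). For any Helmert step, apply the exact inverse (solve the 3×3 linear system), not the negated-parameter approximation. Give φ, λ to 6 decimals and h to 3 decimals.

start: X=-1556606.0511, Y=-4014292.2068, Z=4694556.2627 m
→ Helmert⁻¹: X=-1557065.9576, Y=-4014828.0976, Z=4694184.0790
→ geod (Bowring, a=6378137.000): φ=47.65994000°, λ=-111.19772700°, h=3640.5950 m

φ=47.659940°, λ=-111.197727°, h=3640.595 m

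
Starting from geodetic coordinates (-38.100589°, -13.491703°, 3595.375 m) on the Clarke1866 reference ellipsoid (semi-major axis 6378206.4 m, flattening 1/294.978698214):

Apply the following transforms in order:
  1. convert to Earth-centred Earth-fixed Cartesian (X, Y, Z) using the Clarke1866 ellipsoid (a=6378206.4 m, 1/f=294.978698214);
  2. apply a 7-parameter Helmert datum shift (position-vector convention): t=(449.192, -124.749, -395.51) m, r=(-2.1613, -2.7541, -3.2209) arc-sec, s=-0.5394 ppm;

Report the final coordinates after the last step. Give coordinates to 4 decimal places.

X=4890215.4297 m, Y=-1173414.1261 m, Z=-3916575.8593 m

start: φ=-38.100589°, λ=-13.491703°, h=3595.375 m
→ ECEF (a=6378206.400, f=1/294.978698214): X=4889734.9039, Y=-1173172.6193, Z=-3916260.0435
→ Helmert 7p (PV): X=4890215.4297, Y=-1173414.1261, Z=-3916575.8593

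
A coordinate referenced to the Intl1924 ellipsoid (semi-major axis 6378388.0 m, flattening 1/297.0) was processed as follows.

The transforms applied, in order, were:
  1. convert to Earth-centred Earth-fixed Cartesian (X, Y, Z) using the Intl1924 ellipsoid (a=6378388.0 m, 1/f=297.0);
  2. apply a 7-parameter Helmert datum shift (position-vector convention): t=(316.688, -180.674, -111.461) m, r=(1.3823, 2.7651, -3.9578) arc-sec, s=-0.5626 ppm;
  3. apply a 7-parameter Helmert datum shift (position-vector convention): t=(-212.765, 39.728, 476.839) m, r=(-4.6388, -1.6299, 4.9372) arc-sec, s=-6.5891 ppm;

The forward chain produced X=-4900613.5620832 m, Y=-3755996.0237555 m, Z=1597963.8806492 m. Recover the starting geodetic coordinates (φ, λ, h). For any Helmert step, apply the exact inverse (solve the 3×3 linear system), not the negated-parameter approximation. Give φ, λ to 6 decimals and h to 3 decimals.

start: X=-4900613.5621, Y=-3755996.0238, Z=1597963.8806 m
→ Helmert⁻¹: X=-4900510.3674, Y=-3755979.1271, Z=1597451.8212
→ Helmert⁻¹: X=-4900779.1607, Y=-3755883.8961, Z=1597523.6536
→ geod (Bowring, a=6378388.000): φ=14.60000900°, λ=-142.53398400°, h=769.6930 m

φ=14.600009°, λ=-142.533984°, h=769.693 m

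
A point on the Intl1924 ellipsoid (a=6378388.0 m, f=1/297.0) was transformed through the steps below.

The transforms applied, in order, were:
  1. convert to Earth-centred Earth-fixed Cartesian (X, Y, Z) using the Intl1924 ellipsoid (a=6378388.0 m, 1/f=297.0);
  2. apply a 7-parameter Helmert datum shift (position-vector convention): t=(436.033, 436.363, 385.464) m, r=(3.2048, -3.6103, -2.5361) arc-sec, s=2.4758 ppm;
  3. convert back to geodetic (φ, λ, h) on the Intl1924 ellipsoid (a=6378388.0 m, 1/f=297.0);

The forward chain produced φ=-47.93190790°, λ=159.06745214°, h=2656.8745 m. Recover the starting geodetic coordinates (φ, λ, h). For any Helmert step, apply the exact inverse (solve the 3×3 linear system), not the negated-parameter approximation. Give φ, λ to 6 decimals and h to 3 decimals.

start: φ=-47.931908°, λ=159.067452°, h=2656.874 m
→ ECEF (a=6378388.000, f=1/297.0): X=-4000631.1890, Y=1530297.0833, Z=-4713867.3262
→ Helmert⁻¹: X=-4001158.6384, Y=1529734.4911, Z=-4714194.8535
→ geod (Bowring, a=6378388.000): φ=-47.93193400°, λ=159.07700100°, h=3095.4580 m

φ=-47.931934°, λ=159.077001°, h=3095.458 m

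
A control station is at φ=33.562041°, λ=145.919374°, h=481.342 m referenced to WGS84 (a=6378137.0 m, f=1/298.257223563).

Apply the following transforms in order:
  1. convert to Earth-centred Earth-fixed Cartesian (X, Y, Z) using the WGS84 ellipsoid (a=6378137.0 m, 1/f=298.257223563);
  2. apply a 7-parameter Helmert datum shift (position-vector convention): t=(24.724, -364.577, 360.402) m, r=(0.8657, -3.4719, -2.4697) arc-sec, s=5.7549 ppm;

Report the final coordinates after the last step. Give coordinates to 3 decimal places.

X=-4406867.795 m, Y=2981175.509 m, Z=3506655.397 m

start: φ=33.562041°, λ=145.919374°, h=481.342 m
→ ECEF (a=6378137.000, f=1/298.257223563): X=-4406843.8374, Y=2981484.8789, Z=3506336.4807
→ Helmert 7p (PV): X=-4406867.7953, Y=2981175.5092, Z=3506655.3972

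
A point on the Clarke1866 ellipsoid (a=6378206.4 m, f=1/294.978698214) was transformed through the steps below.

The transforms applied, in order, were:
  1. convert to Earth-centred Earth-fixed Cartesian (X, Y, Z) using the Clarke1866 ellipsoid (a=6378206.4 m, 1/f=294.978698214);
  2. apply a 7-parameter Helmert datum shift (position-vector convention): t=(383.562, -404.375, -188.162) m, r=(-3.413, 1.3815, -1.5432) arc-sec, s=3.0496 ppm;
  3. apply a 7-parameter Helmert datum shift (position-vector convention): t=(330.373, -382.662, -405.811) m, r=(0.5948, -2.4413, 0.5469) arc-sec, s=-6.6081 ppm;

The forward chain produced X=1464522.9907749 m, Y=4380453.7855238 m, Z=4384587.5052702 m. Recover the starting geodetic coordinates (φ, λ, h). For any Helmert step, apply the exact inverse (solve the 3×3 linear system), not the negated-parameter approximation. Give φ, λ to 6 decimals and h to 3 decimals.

start: X=1464522.9908, Y=4380453.7855, Z=4384587.5053 m
→ Helmert⁻¹: X=1464265.8087, Y=4380874.1592, Z=4384992.3292
→ Helmert⁻¹: X=1463815.6328, Y=4381203.5635, Z=4385249.4169
→ geod (Bowring, a=6378206.400): φ=43.70552600°, λ=71.52487300°, h=1381.0400 m

φ=43.705526°, λ=71.524873°, h=1381.040 m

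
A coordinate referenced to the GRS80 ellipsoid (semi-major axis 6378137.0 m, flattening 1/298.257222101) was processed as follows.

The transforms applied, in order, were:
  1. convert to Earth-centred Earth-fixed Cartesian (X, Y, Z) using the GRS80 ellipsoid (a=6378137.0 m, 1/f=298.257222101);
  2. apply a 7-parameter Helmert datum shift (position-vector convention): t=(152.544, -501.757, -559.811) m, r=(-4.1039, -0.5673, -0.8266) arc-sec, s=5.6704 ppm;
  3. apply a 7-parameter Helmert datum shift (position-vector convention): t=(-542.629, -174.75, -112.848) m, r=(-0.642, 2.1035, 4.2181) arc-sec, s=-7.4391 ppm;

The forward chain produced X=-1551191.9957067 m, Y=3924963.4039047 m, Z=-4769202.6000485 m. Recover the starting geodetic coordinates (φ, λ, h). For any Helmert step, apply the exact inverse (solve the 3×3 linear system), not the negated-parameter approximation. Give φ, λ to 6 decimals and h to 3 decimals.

φ=-48.676190°, λ=111.554281°, h=2133.296 m

start: X=-1551191.9957, Y=3924963.4039, Z=-4769202.6000 m
→ Helmert⁻¹: X=-1550531.9961, Y=3925213.9058, Z=-4769128.8252
→ Helmert⁻¹: X=-1550704.5945, Y=3925782.0627, Z=-4768459.6013
→ geod (Bowring, a=6378137.000): φ=-48.67619000°, λ=111.55428100°, h=2133.2960 m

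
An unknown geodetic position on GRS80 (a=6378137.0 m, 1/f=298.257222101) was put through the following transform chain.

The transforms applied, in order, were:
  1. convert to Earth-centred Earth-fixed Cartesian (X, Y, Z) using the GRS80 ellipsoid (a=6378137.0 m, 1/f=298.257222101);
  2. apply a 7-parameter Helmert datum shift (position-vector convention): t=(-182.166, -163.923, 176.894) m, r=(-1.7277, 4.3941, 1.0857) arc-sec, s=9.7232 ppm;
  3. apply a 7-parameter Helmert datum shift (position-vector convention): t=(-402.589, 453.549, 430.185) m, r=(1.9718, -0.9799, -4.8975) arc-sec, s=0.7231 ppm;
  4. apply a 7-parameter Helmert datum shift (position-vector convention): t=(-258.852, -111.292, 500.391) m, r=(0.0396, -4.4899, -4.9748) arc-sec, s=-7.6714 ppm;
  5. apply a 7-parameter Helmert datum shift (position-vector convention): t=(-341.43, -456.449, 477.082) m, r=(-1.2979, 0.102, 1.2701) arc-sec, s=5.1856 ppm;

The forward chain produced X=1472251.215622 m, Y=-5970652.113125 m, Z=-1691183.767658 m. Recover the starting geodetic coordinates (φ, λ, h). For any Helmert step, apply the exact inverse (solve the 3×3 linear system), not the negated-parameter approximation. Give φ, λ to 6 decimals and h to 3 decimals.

φ=-15.489663°, λ=-76.134884°, h=1557.717 m

start: X=1472251.2156, Y=-5970652.1131, Z=-1691183.7677 m
→ Helmert⁻¹: X=1472549.0840, Y=-5970163.1279, Z=-1691688.9159
→ Helmert⁻¹: X=1472926.3876, Y=-5970062.4350, Z=-1692233.2044
→ Helmert⁻¹: X=1473461.6321, Y=-5970492.8618, Z=-1692612.0901
→ Helmert⁻¹: X=1473634.1063, Y=-5970264.4663, Z=-1692791.1395
→ geod (Bowring, a=6378137.000): φ=-15.48966300°, λ=-76.13488400°, h=1557.7170 m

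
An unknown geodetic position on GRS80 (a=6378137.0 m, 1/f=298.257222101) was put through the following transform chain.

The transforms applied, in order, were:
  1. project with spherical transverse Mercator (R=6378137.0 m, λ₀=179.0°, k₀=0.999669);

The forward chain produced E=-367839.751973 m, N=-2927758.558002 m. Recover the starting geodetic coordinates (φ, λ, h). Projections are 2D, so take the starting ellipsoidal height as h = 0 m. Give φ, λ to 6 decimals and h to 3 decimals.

φ=-26.262143°, λ=175.315626°, h=0.000 m

start: E=-367839.7520, N=-2927758.5580 m
→ tm⁻¹: φ=-26.26214300°, λ=175.31562600°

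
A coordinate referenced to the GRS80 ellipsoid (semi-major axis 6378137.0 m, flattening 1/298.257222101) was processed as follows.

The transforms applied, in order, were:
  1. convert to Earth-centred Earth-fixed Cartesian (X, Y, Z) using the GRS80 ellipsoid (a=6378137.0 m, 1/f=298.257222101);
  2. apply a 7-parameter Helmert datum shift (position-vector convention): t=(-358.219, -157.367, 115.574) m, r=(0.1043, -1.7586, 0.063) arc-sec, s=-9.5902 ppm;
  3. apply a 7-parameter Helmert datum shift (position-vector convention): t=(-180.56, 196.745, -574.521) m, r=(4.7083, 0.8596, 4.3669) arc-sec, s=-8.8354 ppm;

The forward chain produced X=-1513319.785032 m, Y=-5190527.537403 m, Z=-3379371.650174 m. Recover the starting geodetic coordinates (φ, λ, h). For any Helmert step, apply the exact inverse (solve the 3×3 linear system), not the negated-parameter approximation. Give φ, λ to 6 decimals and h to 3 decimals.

φ=-32.175894°, λ=-106.249811°, h=3550.808 m

start: X=-1513319.7850, Y=-5190527.5374, Z=-3379371.6502 m
→ Helmert⁻¹: X=-1513248.4101, Y=-5190815.2316, Z=-3378714.8008
→ Helmert⁻¹: X=-1512935.0934, Y=-5190708.8910, Z=-3378847.2549
→ geod (Bowring, a=6378137.000): φ=-32.17589400°, λ=-106.24981100°, h=3550.8080 m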